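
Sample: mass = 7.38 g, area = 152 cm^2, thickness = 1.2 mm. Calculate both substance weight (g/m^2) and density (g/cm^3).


SW = 7.38 / 152 x 10000 = 485.5 g/m^2
Volume = 152 x 1.2 / 10 = 18.24 cm^3
Density = 7.38 / 18.24 = 0.405 g/cm^3


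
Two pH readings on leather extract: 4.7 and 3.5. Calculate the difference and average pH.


Difference = |4.7 - 3.5| = 1.2
Average = (4.7 + 3.5) / 2 = 4.10


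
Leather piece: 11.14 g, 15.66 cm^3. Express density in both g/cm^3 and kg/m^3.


0.711 g/cm^3
711 kg/m^3


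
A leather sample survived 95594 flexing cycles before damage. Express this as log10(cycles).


4.98

log10(95594) = 4.98


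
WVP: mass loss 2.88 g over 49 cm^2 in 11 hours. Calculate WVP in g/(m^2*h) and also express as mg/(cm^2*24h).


WVP = 2.88 / (49 x 11) x 10000 = 53.43 g/(m^2*h)
Mass loss in mg = 2.88 x 1000 = 2880 mg
Per cm^2 per 24h in mg: 2880 x 24 / (49 x 11) = 69120 / 539 = 128.24 mg/(cm^2*24h)


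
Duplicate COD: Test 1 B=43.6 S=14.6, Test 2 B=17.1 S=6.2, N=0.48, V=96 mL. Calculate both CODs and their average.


COD1 = (43.6 - 14.6) x 0.48 x 8000 / 96 = 1160.0 mg/L
COD2 = (17.1 - 6.2) x 0.48 x 8000 / 96 = 436.0 mg/L
Average = (1160.0 + 436.0) / 2 = 798.0 mg/L


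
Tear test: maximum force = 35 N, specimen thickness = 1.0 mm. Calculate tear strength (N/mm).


Tear strength = force / thickness
Tear = 35 / 1.0 = 35.0 N/mm


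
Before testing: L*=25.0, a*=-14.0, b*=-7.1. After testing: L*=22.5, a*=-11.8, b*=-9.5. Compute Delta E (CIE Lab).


Delta E = 4.10

dL = 22.5 - 25.0 = -2.5
da = -11.8 - (-14.0) = 2.2
db = -9.5 - (-7.1) = -2.4
dE = sqrt((-2.5)^2 + (2.2)^2 + (-2.4)^2) = 4.10


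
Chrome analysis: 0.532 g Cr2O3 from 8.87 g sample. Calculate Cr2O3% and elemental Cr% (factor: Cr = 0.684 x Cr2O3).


Cr2O3% = 0.532 / 8.87 x 100 = 6.00%
Cr% = 6.00 x 0.684 = 4.10%


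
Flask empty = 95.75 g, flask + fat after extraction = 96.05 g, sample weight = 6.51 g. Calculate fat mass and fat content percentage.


Fat mass = 0.30 g
Fat content = 4.6%


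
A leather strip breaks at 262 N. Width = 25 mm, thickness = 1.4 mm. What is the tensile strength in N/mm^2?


Cross-sectional area = 25 x 1.4 = 35.0 mm^2
Tensile strength = 262 / 35.0 = 7.49 N/mm^2


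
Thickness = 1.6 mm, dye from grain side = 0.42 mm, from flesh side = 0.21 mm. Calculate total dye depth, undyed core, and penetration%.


Total dyed = 0.42 + 0.21 = 0.63 mm
Undyed core = 1.6 - 0.63 = 0.97 mm
Penetration = 0.63 / 1.6 x 100 = 39.4%


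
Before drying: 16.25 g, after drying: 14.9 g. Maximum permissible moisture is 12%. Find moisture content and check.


MC = (16.25 - 14.9) / 16.25 x 100 = 8.3%
Maximum: 12%
Acceptable: Yes


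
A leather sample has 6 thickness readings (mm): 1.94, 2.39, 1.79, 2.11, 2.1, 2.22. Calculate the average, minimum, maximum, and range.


Sum = 12.55
Average = 12.55 / 6 = 2.09 mm
Minimum = 1.79 mm
Maximum = 2.39 mm
Range = 2.39 - 1.79 = 0.60 mm


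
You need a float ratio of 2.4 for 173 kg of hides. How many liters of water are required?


Water = hide weight x target ratio
Water = 173 x 2.4 = 415.2 L


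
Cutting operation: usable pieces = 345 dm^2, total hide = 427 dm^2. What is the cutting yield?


80.8%


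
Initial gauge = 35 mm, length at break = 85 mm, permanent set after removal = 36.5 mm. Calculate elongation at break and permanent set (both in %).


Elongation at break = 142.9%
Permanent set = 4.3%


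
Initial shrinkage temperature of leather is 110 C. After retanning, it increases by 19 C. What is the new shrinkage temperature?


New Ts = 110 + 19 = 129 C


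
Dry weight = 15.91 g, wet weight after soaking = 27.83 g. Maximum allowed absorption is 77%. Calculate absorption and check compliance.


Absorption = 74.9%
Compliant: Yes

WA = (27.83 - 15.91) / 15.91 x 100 = 74.9%
Maximum allowed: 77%
Compliant: Yes


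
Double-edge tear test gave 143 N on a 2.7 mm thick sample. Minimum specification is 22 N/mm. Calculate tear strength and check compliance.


Tear strength = 53.0 N/mm
Compliant: Yes


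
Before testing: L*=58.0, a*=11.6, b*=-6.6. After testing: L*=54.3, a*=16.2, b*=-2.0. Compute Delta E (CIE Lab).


Delta E = 7.48


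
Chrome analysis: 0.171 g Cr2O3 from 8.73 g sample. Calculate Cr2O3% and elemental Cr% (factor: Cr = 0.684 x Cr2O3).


Cr2O3 = 1.96%
Cr = 1.34%

Cr2O3% = 0.171 / 8.73 x 100 = 1.96%
Cr% = 1.96 x 0.684 = 1.34%


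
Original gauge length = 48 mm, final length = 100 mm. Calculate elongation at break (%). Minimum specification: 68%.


Extension = 100 - 48 = 52 mm
Elongation = 52 / 48 x 100 = 108.3%
Minimum required: 68%
Meets specification: Yes


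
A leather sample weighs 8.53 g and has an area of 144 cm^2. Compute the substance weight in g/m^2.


592.4 g/m^2

Substance weight = mass / area x 10000
SW = 8.53 / 144 x 10000
SW = 592.4 g/m^2


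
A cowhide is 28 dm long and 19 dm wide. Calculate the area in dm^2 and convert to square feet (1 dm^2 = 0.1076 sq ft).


Area = 28 x 19 = 532 dm^2
Conversion: 532 x 0.1076 = 57.24 sq ft


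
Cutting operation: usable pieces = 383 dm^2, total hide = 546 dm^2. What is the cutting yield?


Yield = usable / total x 100
Yield = 383 / 546 x 100 = 70.1%


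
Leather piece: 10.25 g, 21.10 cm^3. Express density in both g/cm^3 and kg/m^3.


0.486 g/cm^3
486 kg/m^3

Density = 10.25 / 21.10 = 0.486 g/cm^3
Convert: 0.486 x 1000 = 486 kg/m^3


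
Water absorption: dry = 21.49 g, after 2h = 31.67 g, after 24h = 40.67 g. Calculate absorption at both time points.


WA (2h) = (31.67 - 21.49) / 21.49 x 100 = 47.4%
WA (24h) = (40.67 - 21.49) / 21.49 x 100 = 89.3%


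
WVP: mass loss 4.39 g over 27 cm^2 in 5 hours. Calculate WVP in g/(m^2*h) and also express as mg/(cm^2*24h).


WVP = 4.39 / (27 x 5) x 10000 = 325.19 g/(m^2*h)
Mass loss in mg = 4.39 x 1000 = 4390 mg
Per cm^2 per 24h in mg: 4390 x 24 / (27 x 5) = 105360 / 135 = 780.44 mg/(cm^2*24h)


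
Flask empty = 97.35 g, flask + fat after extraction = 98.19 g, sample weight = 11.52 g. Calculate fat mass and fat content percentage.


Fat mass = 0.84 g
Fat content = 7.3%


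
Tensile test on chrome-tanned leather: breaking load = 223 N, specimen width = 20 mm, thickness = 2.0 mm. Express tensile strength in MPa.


Cross-section = 20 x 2.0 = 40.0 mm^2
TS = 223 / 40.0 = 5.58 MPa
(1 N/mm^2 = 1 MPa)


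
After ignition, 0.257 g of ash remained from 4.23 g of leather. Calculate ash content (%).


6.08%

Ash% = 0.257 / 4.23 x 100
Ash% = 6.08%


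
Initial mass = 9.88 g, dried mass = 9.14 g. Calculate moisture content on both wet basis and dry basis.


Wet basis = 7.5%
Dry basis = 8.1%

Moisture lost = 9.88 - 9.14 = 0.74 g
Wet basis MC = 0.74 / 9.88 x 100 = 7.5%
Dry basis MC = 0.74 / 9.14 x 100 = 8.1%


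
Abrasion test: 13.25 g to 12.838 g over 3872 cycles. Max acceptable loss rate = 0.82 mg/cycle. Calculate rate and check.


Loss = 13.25 - 12.838 = 0.412 g
Rate = 0.412 g / 3872 cycles x 1000 = 0.106 mg/cycle
Max = 0.82 mg/cycle
Passes: Yes


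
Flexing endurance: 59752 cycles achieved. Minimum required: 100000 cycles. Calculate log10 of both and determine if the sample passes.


Achieved: log10 = 4.78
Required: log10 = 5.00
Passes: No

log10(59752) = 4.78
log10(100000) = 5.00
Passes: No


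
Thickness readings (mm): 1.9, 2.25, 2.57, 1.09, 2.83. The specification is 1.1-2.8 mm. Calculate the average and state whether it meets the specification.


Sum = 10.64
Average = 10.64 / 5 = 2.13 mm
Specification range: 1.1 to 2.8 mm
Within spec: Yes


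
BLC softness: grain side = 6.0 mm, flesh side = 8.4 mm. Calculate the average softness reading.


Average = (6.0 + 8.4) / 2
Average = 7.20 mm


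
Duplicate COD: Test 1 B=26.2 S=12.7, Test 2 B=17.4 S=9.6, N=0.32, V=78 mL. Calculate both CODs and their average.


COD1 = 443.1 mg/L
COD2 = 256.0 mg/L
Average = 349.6 mg/L


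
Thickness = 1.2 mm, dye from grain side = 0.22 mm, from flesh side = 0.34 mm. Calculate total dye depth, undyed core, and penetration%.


Total dyed = 0.22 + 0.34 = 0.56 mm
Undyed core = 1.2 - 0.56 = 0.64 mm
Penetration = 0.56 / 1.2 x 100 = 46.7%


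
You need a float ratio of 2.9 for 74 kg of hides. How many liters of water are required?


214.6 L

Water = hide weight x target ratio
Water = 74 x 2.9 = 214.6 L


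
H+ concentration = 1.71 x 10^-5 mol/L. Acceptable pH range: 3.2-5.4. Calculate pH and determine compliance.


pH = -log10(1.71 x 10^-5) = 4.77
Range: 3.2 to 5.4
Compliant: Yes


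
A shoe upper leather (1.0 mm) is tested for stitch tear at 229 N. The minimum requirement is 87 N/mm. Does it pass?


STS = 229.0 N/mm
Passes: Yes

STS = 229 / 1.0 = 229.0 N/mm
Minimum required: 87 N/mm
Passes: Yes


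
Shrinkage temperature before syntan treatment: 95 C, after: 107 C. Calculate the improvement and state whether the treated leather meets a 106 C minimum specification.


Improvement = 107 - 95 = 12 C
Spec check: 107 C >= 106 C? Yes


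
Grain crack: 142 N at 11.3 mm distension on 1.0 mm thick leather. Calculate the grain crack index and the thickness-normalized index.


Crack index = 12.6 N/mm
Normalized index = 12.6 N/mm per mm


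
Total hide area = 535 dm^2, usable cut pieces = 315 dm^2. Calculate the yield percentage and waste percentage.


Yield = 315 / 535 x 100 = 58.9%
Waste = 535 - 315 = 220 dm^2
Waste% = 100 - 58.9 = 41.1%


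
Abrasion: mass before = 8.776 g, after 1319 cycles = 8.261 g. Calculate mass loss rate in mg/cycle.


Mass loss = 8.776 - 8.261 = 0.515 g
Rate = 0.515 / 1319 x 1000 = 0.390 mg/cycle


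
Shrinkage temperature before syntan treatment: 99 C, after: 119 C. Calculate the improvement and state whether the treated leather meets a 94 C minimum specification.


Improvement = 20 C
Meets 94 C spec: Yes

Improvement = 119 - 99 = 20 C
Spec check: 119 C >= 94 C? Yes


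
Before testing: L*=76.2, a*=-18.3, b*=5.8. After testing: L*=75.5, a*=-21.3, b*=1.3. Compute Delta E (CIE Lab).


Delta E = 5.45

dL = 75.5 - 76.2 = -0.7
da = -21.3 - (-18.3) = -3.0
db = 1.3 - 5.8 = -4.5
dE = sqrt((-0.7)^2 + (-3.0)^2 + (-4.5)^2) = 5.45


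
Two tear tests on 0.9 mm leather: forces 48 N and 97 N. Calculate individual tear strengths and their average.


Tear 1 = 53.3 N/mm
Tear 2 = 107.8 N/mm
Average = 80.6 N/mm


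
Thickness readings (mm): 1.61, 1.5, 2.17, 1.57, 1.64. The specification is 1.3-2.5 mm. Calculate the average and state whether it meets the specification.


Average = 1.70 mm
Within specification: Yes


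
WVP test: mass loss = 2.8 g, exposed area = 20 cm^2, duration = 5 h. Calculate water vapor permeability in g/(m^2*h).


WVP = mass_loss / (area x time) x 10000
WVP = 2.8 / (20 x 5) x 10000
WVP = 2.8 / 100 x 10000 = 280.00 g/(m^2*h)


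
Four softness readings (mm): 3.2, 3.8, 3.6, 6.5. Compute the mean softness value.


Sum = 3.2 + 3.8 + 3.6 + 6.5
Mean = 17.1 / 4 = 4.28 mm


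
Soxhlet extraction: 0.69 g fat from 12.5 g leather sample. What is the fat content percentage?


5.5%


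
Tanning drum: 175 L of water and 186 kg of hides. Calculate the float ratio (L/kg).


0.9

Float ratio = water / hide weight
Ratio = 175 / 186 = 0.9


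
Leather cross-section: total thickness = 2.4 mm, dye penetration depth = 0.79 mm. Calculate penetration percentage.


Penetration% = 0.79 / 2.4 x 100
Penetration = 32.9%


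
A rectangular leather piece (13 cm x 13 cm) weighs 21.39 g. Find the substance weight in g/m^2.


Area = 13 x 13 = 169 cm^2
SW = 21.39 / 169 x 10000 = 1265.7 g/m^2


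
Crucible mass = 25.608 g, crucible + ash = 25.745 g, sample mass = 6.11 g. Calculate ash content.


Ash mass = 0.137 g
Ash content = 2.24%

Ash mass = 25.745 - 25.608 = 0.137 g
Ash% = 0.137 / 6.11 x 100 = 2.24%


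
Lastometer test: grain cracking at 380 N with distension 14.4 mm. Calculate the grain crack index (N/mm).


Grain crack index = force / distension
Index = 380 / 14.4 = 26.4 N/mm


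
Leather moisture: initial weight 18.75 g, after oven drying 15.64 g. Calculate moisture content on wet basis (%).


16.6%


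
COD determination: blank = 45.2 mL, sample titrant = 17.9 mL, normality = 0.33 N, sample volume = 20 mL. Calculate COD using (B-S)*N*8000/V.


COD = (45.2 - 17.9) x 0.33 x 8000 / 20
COD = 27.3 x 0.33 x 8000 / 20
COD = 3603.6 mg/L


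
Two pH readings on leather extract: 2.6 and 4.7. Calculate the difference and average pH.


Difference = |2.6 - 4.7| = 2.1
Average = (2.6 + 4.7) / 2 = 3.65


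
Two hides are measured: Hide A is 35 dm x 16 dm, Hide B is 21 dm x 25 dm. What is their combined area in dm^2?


1085 dm^2

Hide A area = 35 x 16 = 560 dm^2
Hide B area = 21 x 25 = 525 dm^2
Total = 560 + 525 = 1085 dm^2


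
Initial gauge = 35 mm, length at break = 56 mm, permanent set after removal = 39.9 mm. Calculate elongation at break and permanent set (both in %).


Elongation at break = 60.0%
Permanent set = 14.0%

Elongation at break = (56 - 35) / 35 x 100 = 60.0%
Permanent set = (39.9 - 35) / 35 x 100 = 14.0%


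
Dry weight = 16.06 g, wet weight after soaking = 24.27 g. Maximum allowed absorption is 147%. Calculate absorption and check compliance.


WA = (24.27 - 16.06) / 16.06 x 100 = 51.1%
Maximum allowed: 147%
Compliant: Yes


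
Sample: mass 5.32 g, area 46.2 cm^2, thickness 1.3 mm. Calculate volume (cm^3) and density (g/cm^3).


Thickness in cm = 1.3 / 10 = 0.13 cm
Volume = 46.2 x 0.13 = 6.006 cm^3
Density = 5.32 / 6.006 = 0.886 g/cm^3


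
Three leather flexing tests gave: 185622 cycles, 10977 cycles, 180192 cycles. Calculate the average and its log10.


Average = (185622 + 10977 + 180192) / 3 = 125597 cycles
log10(125597) = 5.10


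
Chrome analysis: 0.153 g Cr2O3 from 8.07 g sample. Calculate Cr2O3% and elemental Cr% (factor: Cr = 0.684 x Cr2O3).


Cr2O3 = 1.90%
Cr = 1.30%

Cr2O3% = 0.153 / 8.07 x 100 = 1.90%
Cr% = 1.90 x 0.684 = 1.30%


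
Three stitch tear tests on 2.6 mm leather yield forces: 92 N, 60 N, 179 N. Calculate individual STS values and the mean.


STS1 = 35.4 N/mm
STS2 = 23.1 N/mm
STS3 = 68.8 N/mm
Mean = 42.4 N/mm

STS1 = 92 / 2.6 = 35.4 N/mm
STS2 = 60 / 2.6 = 23.1 N/mm
STS3 = 179 / 2.6 = 68.8 N/mm
Mean = (35.4 + 23.1 + 68.8) / 3 = 42.4 N/mm


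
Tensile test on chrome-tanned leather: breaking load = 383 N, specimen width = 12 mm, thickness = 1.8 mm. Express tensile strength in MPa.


Cross-section = 12 x 1.8 = 21.6 mm^2
TS = 383 / 21.6 = 17.73 MPa
(1 N/mm^2 = 1 MPa)


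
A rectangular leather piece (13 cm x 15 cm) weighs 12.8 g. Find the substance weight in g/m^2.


Area = 13 x 15 = 195 cm^2
SW = 12.8 / 195 x 10000 = 656.4 g/m^2


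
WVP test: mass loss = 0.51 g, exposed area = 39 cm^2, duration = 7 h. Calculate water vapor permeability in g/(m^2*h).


18.68 g/(m^2*h)

WVP = mass_loss / (area x time) x 10000
WVP = 0.51 / (39 x 7) x 10000
WVP = 0.51 / 273 x 10000 = 18.68 g/(m^2*h)


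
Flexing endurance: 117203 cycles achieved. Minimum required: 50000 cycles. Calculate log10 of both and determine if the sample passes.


Achieved: log10 = 5.07
Required: log10 = 4.70
Passes: Yes


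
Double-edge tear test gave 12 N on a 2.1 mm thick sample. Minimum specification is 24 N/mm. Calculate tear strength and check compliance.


Tear strength = 5.7 N/mm
Compliant: No

Tear strength = 12 / 2.1 = 5.7 N/mm
Required minimum = 24 N/mm
Compliant: No


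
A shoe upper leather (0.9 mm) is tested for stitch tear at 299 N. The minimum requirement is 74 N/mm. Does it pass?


STS = 332.2 N/mm
Passes: Yes

STS = 299 / 0.9 = 332.2 N/mm
Minimum required: 74 N/mm
Passes: Yes


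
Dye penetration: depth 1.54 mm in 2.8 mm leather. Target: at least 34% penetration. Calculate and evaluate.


Penetration = 1.54 / 2.8 x 100 = 55.0%
Target: 34%
Meets target: Yes


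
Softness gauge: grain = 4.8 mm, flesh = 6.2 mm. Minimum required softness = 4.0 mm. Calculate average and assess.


Average softness = 5.50 mm
Meets requirement: Yes


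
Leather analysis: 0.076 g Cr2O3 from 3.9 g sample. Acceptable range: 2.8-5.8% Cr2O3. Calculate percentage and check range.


Cr2O3 = 1.95%
Within range: No


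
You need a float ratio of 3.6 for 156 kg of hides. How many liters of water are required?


Water = hide weight x target ratio
Water = 156 x 3.6 = 561.6 L


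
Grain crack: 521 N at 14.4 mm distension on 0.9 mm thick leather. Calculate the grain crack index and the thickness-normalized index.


Crack index = 36.2 N/mm
Normalized index = 40.2 N/mm per mm

Crack index = 521 / 14.4 = 36.2 N/mm
Normalized = 36.2 / 0.9 = 40.2 N/mm per mm


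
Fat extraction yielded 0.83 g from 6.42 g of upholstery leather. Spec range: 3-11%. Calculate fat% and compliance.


Fat content = 12.9%
Compliant: No

Fat% = 0.83 / 6.42 x 100 = 12.9%
Spec range: 3-11%
Compliant: No


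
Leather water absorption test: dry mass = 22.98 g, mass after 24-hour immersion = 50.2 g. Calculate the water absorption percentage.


Water absorbed = 50.2 - 22.98 = 27.22 g
WA% = 27.22 / 22.98 x 100 = 118.5%


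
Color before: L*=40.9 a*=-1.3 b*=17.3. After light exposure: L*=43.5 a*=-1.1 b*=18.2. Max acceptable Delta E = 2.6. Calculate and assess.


dL = 2.6, da = 0.2, db = 0.9
dE = sqrt((2.6)^2 + (0.2)^2 + (0.9)^2) = 2.76
Max = 2.6
Passes: No


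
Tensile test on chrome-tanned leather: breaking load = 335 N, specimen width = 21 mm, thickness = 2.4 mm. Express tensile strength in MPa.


Cross-section = 21 x 2.4 = 50.4 mm^2
TS = 335 / 50.4 = 6.65 MPa
(1 N/mm^2 = 1 MPa)


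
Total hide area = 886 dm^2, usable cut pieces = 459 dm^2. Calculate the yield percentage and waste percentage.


Yield = 459 / 886 x 100 = 51.8%
Waste = 886 - 459 = 427 dm^2
Waste% = 100 - 51.8 = 48.2%


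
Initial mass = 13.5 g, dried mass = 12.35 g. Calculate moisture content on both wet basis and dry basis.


Moisture lost = 13.5 - 12.35 = 1.15 g
Wet basis MC = 1.15 / 13.5 x 100 = 8.5%
Dry basis MC = 1.15 / 12.35 x 100 = 9.3%


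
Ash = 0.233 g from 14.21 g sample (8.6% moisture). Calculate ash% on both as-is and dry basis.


As-is ash = 1.64%
Dry-basis ash = 1.79%


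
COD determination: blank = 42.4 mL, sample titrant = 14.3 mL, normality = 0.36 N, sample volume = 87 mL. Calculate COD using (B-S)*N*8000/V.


930.2 mg/L


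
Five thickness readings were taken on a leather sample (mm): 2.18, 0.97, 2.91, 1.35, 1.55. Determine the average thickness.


Sum = 2.18 + 0.97 + 2.91 + 1.35 + 1.55 = 8.96
Average = 8.96 / 5 = 1.79 mm


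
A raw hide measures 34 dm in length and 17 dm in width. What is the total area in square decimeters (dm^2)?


578 dm^2

Area = length x width
Area = 34 x 17 = 578 dm^2


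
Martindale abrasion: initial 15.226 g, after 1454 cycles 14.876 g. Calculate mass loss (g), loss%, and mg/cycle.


Mass loss = 0.350 g
Loss = 2.30%
Rate = 0.241 mg/cycle


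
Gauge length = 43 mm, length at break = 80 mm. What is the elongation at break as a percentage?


Extension = 80 - 43 = 37 mm
Elongation = 37 / 43 x 100 = 86.0%


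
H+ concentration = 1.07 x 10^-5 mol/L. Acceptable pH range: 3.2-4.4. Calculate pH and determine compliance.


pH = -log10(1.07 x 10^-5) = 4.97
Range: 3.2 to 4.4
Compliant: No


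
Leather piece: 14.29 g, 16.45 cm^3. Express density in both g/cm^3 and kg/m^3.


Density = 14.29 / 16.45 = 0.869 g/cm^3
Convert: 0.869 x 1000 = 869 kg/m^3


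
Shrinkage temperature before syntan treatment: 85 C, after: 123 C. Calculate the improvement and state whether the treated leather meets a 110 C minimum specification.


Improvement = 123 - 85 = 38 C
Spec check: 123 C >= 110 C? Yes


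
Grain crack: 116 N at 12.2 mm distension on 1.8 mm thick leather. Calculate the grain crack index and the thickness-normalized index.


Crack index = 116 / 12.2 = 9.5 N/mm
Normalized = 9.5 / 1.8 = 5.3 N/mm per mm


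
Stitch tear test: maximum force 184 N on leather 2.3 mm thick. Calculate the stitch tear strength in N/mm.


Stitch tear strength = force / thickness
STS = 184 / 2.3 = 80.0 N/mm


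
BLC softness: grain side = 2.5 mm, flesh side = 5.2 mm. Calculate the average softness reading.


Average = (2.5 + 5.2) / 2
Average = 3.85 mm


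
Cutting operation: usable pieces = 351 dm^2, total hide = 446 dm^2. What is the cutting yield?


78.7%

Yield = usable / total x 100
Yield = 351 / 446 x 100 = 78.7%


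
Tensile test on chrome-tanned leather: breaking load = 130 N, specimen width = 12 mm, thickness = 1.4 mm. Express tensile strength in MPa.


Cross-section = 12 x 1.4 = 16.8 mm^2
TS = 130 / 16.8 = 7.74 MPa
(1 N/mm^2 = 1 MPa)


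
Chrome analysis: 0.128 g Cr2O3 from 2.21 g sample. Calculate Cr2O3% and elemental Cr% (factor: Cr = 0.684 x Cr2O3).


Cr2O3 = 5.79%
Cr = 3.96%


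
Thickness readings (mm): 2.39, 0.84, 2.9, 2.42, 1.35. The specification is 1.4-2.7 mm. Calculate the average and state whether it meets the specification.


Sum = 9.90
Average = 9.90 / 5 = 1.98 mm
Specification range: 1.4 to 2.7 mm
Within spec: Yes


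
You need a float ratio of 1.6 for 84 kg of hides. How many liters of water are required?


Water = hide weight x target ratio
Water = 84 x 1.6 = 134.4 L


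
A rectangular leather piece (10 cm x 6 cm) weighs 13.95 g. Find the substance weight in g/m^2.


2325.0 g/m^2


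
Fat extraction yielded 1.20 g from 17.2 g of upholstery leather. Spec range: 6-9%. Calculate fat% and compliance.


Fat% = 1.20 / 17.2 x 100 = 7.0%
Spec range: 6-9%
Compliant: Yes


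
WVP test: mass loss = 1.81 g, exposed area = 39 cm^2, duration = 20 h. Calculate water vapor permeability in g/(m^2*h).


WVP = mass_loss / (area x time) x 10000
WVP = 1.81 / (39 x 20) x 10000
WVP = 1.81 / 780 x 10000 = 23.21 g/(m^2*h)


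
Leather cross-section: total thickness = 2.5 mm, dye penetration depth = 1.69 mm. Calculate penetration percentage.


67.6%


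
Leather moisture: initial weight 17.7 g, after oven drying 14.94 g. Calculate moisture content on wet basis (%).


15.6%

Moisture = 17.7 - 14.94 = 2.76 g
MC = 2.76 / 17.7 x 100 = 15.6%


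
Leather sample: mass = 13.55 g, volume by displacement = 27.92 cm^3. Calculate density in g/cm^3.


0.485 g/cm^3


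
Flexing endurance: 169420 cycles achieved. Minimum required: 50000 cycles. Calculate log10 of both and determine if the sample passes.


log10(169420) = 5.23
log10(50000) = 4.70
Passes: Yes


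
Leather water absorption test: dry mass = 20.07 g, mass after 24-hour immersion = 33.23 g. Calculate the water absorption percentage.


Water absorbed = 33.23 - 20.07 = 13.16 g
WA% = 13.16 / 20.07 x 100 = 65.6%


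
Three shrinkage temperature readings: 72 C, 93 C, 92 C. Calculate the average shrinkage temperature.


Average = (72 + 93 + 92) / 3
Average = 257 / 3 = 85.7 C


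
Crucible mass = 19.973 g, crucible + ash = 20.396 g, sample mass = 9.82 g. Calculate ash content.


Ash mass = 0.423 g
Ash content = 4.31%

Ash mass = 20.396 - 19.973 = 0.423 g
Ash% = 0.423 / 9.82 x 100 = 4.31%


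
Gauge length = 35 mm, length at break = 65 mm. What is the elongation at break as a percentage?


85.7%

Extension = 65 - 35 = 30 mm
Elongation = 30 / 35 x 100 = 85.7%


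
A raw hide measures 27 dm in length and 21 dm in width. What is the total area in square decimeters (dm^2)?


Area = length x width
Area = 27 x 21 = 567 dm^2


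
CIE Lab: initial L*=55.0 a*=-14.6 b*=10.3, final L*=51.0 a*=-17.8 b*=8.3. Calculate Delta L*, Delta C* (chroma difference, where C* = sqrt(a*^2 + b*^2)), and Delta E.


Delta L* = 51.0 - 55.0 = -4.0
C1* = sqrt((-14.6)^2 + (10.3)^2) = 17.868
C2* = sqrt((-17.8)^2 + (8.3)^2) = 19.640
Delta C* = 19.640 - 17.868 = 1.77
Delta E = sqrt((-4.0)^2 + (-3.2)^2 + (-2.0)^2) = 5.50


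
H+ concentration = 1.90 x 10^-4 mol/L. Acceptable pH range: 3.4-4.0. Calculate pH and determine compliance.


pH = -log10(1.90 x 10^-4) = 3.72
Range: 3.4 to 4.0
Compliant: Yes


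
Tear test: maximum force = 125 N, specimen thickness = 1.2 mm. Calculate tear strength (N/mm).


104.2 N/mm

Tear strength = force / thickness
Tear = 125 / 1.2 = 104.2 N/mm


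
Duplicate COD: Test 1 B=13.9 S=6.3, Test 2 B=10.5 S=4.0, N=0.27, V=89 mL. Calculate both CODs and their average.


COD1 = (13.9 - 6.3) x 0.27 x 8000 / 89 = 184.4 mg/L
COD2 = (10.5 - 4.0) x 0.27 x 8000 / 89 = 157.8 mg/L
Average = (184.4 + 157.8) / 2 = 171.1 mg/L


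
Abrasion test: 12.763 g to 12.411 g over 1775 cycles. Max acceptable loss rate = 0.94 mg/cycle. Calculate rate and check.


Rate = 0.198 mg/cycle
Passes: Yes

Loss = 12.763 - 12.411 = 0.352 g
Rate = 0.352 g / 1775 cycles x 1000 = 0.198 mg/cycle
Max = 0.94 mg/cycle
Passes: Yes


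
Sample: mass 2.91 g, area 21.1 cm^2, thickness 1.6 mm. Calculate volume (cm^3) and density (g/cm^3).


Thickness in cm = 1.6 / 10 = 0.16 cm
Volume = 21.1 x 0.16 = 3.376 cm^3
Density = 2.91 / 3.376 = 0.862 g/cm^3


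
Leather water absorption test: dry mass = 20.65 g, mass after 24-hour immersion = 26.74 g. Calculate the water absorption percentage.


29.5%

Water absorbed = 26.74 - 20.65 = 6.09 g
WA% = 6.09 / 20.65 x 100 = 29.5%


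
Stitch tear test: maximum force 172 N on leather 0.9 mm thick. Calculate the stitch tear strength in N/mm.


Stitch tear strength = force / thickness
STS = 172 / 0.9 = 191.1 N/mm


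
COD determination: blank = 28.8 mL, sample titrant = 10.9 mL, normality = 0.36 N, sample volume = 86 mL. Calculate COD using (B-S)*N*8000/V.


599.4 mg/L

COD = (28.8 - 10.9) x 0.36 x 8000 / 86
COD = 17.9 x 0.36 x 8000 / 86
COD = 599.4 mg/L


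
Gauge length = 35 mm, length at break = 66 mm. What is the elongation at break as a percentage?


Extension = 66 - 35 = 31 mm
Elongation = 31 / 35 x 100 = 88.6%


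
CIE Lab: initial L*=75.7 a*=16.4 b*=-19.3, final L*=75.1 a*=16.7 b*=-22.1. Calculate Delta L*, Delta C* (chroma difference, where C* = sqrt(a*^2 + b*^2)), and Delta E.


Delta L* = 75.1 - 75.7 = -0.6
C1* = sqrt((16.4)^2 + (-19.3)^2) = 25.327
C2* = sqrt((16.7)^2 + (-22.1)^2) = 27.700
Delta C* = 27.700 - 25.327 = 2.37
Delta E = sqrt((-0.6)^2 + (0.3)^2 + (-2.8)^2) = 2.88


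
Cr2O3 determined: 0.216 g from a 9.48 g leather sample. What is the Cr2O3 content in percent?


Cr2O3% = 0.216 / 9.48 x 100
Cr2O3% = 2.28%


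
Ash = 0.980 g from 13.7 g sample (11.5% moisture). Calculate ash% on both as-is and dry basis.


As-is ash = 7.15%
Dry-basis ash = 8.08%

As-is ash% = 0.980 / 13.7 x 100 = 7.15%
Dry mass = 13.7 x (100 - 11.5) / 100 = 12.1245 g
Dry-basis ash% = 0.980 / 12.1245 x 100 = 8.08%


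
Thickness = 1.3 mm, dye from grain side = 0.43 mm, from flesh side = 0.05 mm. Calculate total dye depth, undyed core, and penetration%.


Total dyed = 0.48 mm
Undyed core = 0.82 mm
Penetration = 36.9%

Total dyed = 0.43 + 0.05 = 0.48 mm
Undyed core = 1.3 - 0.48 = 0.82 mm
Penetration = 0.48 / 1.3 x 100 = 36.9%


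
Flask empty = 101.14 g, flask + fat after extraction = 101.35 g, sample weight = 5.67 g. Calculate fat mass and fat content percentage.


Fat mass = 0.21 g
Fat content = 3.7%

Fat mass = 101.35 - 101.14 = 0.21 g
Fat% = 0.21 / 5.67 x 100 = 3.7%


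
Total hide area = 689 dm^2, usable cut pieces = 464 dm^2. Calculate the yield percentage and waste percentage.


Yield = 464 / 689 x 100 = 67.3%
Waste = 689 - 464 = 225 dm^2
Waste% = 100 - 67.3 = 32.7%


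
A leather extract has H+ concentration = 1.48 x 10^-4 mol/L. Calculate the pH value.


pH = -log10[H+]
pH = -log10(1.48 x 10^-4) = 3.83


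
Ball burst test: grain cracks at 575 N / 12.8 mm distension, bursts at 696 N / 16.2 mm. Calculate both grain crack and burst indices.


Crack index = 44.9 N/mm
Burst index = 43.0 N/mm


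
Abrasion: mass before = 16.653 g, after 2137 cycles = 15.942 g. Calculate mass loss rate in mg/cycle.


Mass loss = 16.653 - 15.942 = 0.711 g
Rate = 0.711 / 2137 x 1000 = 0.333 mg/cycle


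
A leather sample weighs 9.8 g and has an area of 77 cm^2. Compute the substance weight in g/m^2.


Substance weight = mass / area x 10000
SW = 9.8 / 77 x 10000
SW = 1272.7 g/m^2


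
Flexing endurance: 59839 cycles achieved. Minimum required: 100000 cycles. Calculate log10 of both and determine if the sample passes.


Achieved: log10 = 4.78
Required: log10 = 5.00
Passes: No

log10(59839) = 4.78
log10(100000) = 5.00
Passes: No


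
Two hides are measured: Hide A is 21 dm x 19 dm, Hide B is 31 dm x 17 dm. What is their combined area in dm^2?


926 dm^2

Hide A area = 21 x 19 = 399 dm^2
Hide B area = 31 x 17 = 527 dm^2
Total = 399 + 527 = 926 dm^2


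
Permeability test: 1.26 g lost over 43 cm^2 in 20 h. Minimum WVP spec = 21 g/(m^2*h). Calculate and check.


WVP = 14.65 g/(m^2*h)
Meets specification: No


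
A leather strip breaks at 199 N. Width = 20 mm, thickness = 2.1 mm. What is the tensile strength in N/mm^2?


4.74 N/mm^2

Cross-sectional area = 20 x 2.1 = 42.0 mm^2
Tensile strength = 199 / 42.0 = 4.74 N/mm^2


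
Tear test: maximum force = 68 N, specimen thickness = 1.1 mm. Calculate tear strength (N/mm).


61.8 N/mm


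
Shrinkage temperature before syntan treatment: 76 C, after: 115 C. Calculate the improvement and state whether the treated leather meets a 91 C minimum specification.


Improvement = 115 - 76 = 39 C
Spec check: 115 C >= 91 C? Yes


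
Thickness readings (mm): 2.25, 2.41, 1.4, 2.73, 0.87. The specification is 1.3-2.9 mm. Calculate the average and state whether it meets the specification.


Average = 1.93 mm
Within specification: Yes


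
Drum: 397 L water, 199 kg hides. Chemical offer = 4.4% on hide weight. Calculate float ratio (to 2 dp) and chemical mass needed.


Float ratio = 1.99
Chemical needed = 8.756 kg


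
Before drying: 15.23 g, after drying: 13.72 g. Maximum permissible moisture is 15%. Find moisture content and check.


Moisture content = 9.9%
Acceptable: Yes

MC = (15.23 - 13.72) / 15.23 x 100 = 9.9%
Maximum: 15%
Acceptable: Yes


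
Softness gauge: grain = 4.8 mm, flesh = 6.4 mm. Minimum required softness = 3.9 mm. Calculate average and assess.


Average softness = 5.60 mm
Meets requirement: Yes


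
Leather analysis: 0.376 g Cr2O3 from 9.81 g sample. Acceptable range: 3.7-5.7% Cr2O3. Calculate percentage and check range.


Cr2O3 = 3.83%
Within range: Yes


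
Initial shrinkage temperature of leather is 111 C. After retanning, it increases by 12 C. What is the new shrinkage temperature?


123 C

New Ts = 111 + 12 = 123 C


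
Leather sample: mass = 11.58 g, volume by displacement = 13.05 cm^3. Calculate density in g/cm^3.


Density = mass / volume
Density = 11.58 / 13.05 = 0.887 g/cm^3


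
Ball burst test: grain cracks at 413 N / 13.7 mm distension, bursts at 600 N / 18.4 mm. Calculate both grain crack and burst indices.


Crack index = 30.1 N/mm
Burst index = 32.6 N/mm

Crack index = 413 / 13.7 = 30.1 N/mm
Burst index = 600 / 18.4 = 32.6 N/mm


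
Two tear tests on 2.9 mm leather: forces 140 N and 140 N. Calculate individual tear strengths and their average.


Tear 1 = 140 / 2.9 = 48.3 N/mm
Tear 2 = 140 / 2.9 = 48.3 N/mm
Average = (48.3 + 48.3) / 2 = 48.3 N/mm


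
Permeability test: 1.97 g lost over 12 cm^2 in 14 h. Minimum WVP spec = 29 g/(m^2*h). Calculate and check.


WVP = 1.97 / (12 x 14) x 10000 = 117.26 g/(m^2*h)
Minimum: 29 g/(m^2*h)
Meets spec: Yes


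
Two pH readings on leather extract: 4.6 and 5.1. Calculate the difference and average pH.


Difference = 0.5
Average pH = 4.85

Difference = |4.6 - 5.1| = 0.5
Average = (4.6 + 5.1) / 2 = 4.85


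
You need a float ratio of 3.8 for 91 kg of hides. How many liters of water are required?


Water = hide weight x target ratio
Water = 91 x 3.8 = 345.8 L


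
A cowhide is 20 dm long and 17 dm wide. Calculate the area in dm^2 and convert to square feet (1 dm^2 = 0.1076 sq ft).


340 dm^2
36.58 sq ft

Area = 20 x 17 = 340 dm^2
Conversion: 340 x 0.1076 = 36.58 sq ft


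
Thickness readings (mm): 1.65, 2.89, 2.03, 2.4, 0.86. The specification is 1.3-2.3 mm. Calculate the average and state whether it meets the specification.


Sum = 9.83
Average = 9.83 / 5 = 1.97 mm
Specification range: 1.3 to 2.3 mm
Within spec: Yes


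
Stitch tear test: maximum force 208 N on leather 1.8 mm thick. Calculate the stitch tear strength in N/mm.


115.6 N/mm


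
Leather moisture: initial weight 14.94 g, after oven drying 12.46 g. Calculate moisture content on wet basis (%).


Moisture = 14.94 - 12.46 = 2.48 g
MC = 2.48 / 14.94 x 100 = 16.6%


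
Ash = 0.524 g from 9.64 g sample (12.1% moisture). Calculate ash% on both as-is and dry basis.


As-is ash = 5.44%
Dry-basis ash = 6.18%

As-is ash% = 0.524 / 9.64 x 100 = 5.44%
Dry mass = 9.64 x (100 - 12.1) / 100 = 8.47356 g
Dry-basis ash% = 0.524 / 8.47356 x 100 = 6.18%


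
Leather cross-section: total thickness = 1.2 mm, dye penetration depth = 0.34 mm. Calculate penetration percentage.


28.3%


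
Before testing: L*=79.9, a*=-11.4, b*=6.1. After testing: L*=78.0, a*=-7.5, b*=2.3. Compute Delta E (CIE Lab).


Delta E = 5.77


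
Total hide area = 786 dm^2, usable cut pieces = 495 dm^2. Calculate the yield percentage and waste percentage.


Yield = 495 / 786 x 100 = 63.0%
Waste = 786 - 495 = 291 dm^2
Waste% = 100 - 63.0 = 37.0%


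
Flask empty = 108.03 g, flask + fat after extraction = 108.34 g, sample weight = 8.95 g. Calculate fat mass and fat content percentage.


Fat mass = 108.34 - 108.03 = 0.31 g
Fat% = 0.31 / 8.95 x 100 = 3.5%


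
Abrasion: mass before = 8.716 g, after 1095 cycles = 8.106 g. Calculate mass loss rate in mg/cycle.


Mass loss = 8.716 - 8.106 = 0.610 g
Rate = 0.610 / 1095 x 1000 = 0.557 mg/cycle


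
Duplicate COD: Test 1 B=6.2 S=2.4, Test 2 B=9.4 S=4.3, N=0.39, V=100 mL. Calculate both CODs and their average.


COD1 = (6.2 - 2.4) x 0.39 x 8000 / 100 = 118.6 mg/L
COD2 = (9.4 - 4.3) x 0.39 x 8000 / 100 = 159.1 mg/L
Average = (118.6 + 159.1) / 2 = 138.9 mg/L


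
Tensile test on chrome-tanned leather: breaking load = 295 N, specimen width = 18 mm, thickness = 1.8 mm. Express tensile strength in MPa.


Cross-section = 18 x 1.8 = 32.4 mm^2
TS = 295 / 32.4 = 9.10 MPa
(1 N/mm^2 = 1 MPa)


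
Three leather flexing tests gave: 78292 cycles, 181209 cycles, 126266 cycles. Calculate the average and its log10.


Average = 128589 cycles
log10 = 5.11

Average = (78292 + 181209 + 126266) / 3 = 128589 cycles
log10(128589) = 5.11


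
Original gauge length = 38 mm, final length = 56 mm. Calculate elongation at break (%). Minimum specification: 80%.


Extension = 56 - 38 = 18 mm
Elongation = 18 / 38 x 100 = 47.4%
Minimum required: 80%
Meets specification: No


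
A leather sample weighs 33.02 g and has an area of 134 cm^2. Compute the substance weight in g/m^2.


2464.2 g/m^2


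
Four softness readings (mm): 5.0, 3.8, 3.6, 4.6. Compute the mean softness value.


Sum = 5.0 + 3.8 + 3.6 + 4.6
Mean = 17.0 / 4 = 4.25 mm


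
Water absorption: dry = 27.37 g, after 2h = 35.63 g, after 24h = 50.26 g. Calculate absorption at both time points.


WA (2h) = (35.63 - 27.37) / 27.37 x 100 = 30.2%
WA (24h) = (50.26 - 27.37) / 27.37 x 100 = 83.6%


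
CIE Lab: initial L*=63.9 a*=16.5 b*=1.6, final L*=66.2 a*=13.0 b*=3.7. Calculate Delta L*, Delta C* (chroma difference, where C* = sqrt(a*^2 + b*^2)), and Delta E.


Delta L* = 66.2 - 63.9 = 2.3
C1* = sqrt((16.5)^2 + (1.6)^2) = 16.577
C2* = sqrt((13.0)^2 + (3.7)^2) = 13.516
Delta C* = 13.516 - 16.577 = -3.06
Delta E = sqrt((2.3)^2 + (-3.5)^2 + (2.1)^2) = 4.69


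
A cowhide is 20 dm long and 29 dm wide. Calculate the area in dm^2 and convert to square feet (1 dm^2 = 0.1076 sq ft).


580 dm^2
62.41 sq ft

Area = 20 x 29 = 580 dm^2
Conversion: 580 x 0.1076 = 62.41 sq ft


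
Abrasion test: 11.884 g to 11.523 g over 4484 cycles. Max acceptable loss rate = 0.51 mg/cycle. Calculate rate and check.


Rate = 0.081 mg/cycle
Passes: Yes

Loss = 11.884 - 11.523 = 0.361 g
Rate = 0.361 g / 4484 cycles x 1000 = 0.081 mg/cycle
Max = 0.51 mg/cycle
Passes: Yes


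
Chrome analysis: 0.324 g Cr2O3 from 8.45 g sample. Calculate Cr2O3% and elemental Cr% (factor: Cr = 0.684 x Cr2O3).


Cr2O3 = 3.83%
Cr = 2.62%


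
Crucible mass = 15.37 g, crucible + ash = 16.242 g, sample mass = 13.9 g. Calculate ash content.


Ash mass = 0.872 g
Ash content = 6.27%


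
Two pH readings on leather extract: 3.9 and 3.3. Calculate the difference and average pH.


Difference = |3.9 - 3.3| = 0.6
Average = (3.9 + 3.3) / 2 = 3.60


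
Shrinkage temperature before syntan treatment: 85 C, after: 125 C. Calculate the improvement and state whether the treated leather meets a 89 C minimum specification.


Improvement = 40 C
Meets 89 C spec: Yes

Improvement = 125 - 85 = 40 C
Spec check: 125 C >= 89 C? Yes


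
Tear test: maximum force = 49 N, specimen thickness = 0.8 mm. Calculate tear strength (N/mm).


61.3 N/mm


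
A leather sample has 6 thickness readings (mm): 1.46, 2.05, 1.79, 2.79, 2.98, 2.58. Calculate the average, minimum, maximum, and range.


Average = 2.28 mm
Min = 1.46 mm
Max = 2.98 mm
Range = 1.52 mm

Sum = 13.65
Average = 13.65 / 6 = 2.28 mm
Minimum = 1.46 mm
Maximum = 2.98 mm
Range = 2.98 - 1.46 = 1.52 mm


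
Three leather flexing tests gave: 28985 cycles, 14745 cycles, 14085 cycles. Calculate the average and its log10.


Average = (28985 + 14745 + 14085) / 3 = 19272 cycles
log10(19272) = 4.28


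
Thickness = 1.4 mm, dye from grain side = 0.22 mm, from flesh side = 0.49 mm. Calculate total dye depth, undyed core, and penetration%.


Total dyed = 0.22 + 0.49 = 0.71 mm
Undyed core = 1.4 - 0.71 = 0.69 mm
Penetration = 0.71 / 1.4 x 100 = 50.7%


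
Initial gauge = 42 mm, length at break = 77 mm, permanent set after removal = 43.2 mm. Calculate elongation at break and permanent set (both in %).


Elongation at break = (77 - 42) / 42 x 100 = 83.3%
Permanent set = (43.2 - 42) / 42 x 100 = 2.9%


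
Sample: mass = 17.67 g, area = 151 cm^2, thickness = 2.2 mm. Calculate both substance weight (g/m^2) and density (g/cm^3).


Substance weight = 1170.2 g/m^2
Density = 0.532 g/cm^3


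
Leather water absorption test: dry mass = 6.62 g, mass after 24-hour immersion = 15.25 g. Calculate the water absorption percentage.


Water absorbed = 15.25 - 6.62 = 8.63 g
WA% = 8.63 / 6.62 x 100 = 130.4%


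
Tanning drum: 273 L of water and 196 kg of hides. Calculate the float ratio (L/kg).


Float ratio = water / hide weight
Ratio = 273 / 196 = 1.4


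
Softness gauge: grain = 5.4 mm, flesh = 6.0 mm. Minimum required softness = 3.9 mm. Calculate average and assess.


Average = (5.4 + 6.0) / 2 = 5.70 mm
Minimum = 3.9 mm
Meets requirement: Yes


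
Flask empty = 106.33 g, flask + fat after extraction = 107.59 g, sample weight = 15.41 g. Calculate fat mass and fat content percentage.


Fat mass = 1.26 g
Fat content = 8.2%

Fat mass = 107.59 - 106.33 = 1.26 g
Fat% = 1.26 / 15.41 x 100 = 8.2%


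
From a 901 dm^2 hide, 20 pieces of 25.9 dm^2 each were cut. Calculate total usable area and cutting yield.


Usable area = 518.0 dm^2
Yield = 57.5%

Total usable = 20 x 25.9 = 518.0 dm^2
Yield = 518.0 / 901 x 100 = 57.5%


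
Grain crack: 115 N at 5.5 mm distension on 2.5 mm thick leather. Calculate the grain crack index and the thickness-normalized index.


Crack index = 115 / 5.5 = 20.9 N/mm
Normalized = 20.9 / 2.5 = 8.4 N/mm per mm


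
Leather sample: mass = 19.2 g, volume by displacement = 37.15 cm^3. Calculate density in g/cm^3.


Density = mass / volume
Density = 19.2 / 37.15 = 0.517 g/cm^3
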